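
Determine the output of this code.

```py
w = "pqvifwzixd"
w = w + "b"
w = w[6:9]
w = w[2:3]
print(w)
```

+ 'b' → 'pqvifwzixdb'
slice [6:9] → 'zix'
slice [2:3] → 'x'

x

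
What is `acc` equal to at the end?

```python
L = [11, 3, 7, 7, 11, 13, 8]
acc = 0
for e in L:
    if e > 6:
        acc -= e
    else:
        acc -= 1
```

-58

e=11: >6, acc = 0-11 = -11
e=3: not >6, acc = (-11)-1 = -12
e=7: >6, acc = (-12)-7 = -19
e=7: >6, acc = (-19)-7 = -26
e=11: >6, acc = (-26)-11 = -37
e=13: >6, acc = (-37)-13 = -50
e=8: >6, acc = (-50)-8 = -58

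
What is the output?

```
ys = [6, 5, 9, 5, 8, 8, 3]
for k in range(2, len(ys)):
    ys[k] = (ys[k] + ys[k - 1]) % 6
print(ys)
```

k=2: ys[2] = (9+5)%6 = 2 → [6, 5, 2, 5, 8, 8, 3]
k=3: ys[3] = (5+2)%6 = 1 → [6, 5, 2, 1, 8, 8, 3]
k=4: ys[4] = (8+1)%6 = 3 → [6, 5, 2, 1, 3, 8, 3]
k=5: ys[5] = (8+3)%6 = 5 → [6, 5, 2, 1, 3, 5, 3]
k=6: ys[6] = (3+5)%6 = 2 → [6, 5, 2, 1, 3, 5, 2]

[6, 5, 2, 1, 3, 5, 2]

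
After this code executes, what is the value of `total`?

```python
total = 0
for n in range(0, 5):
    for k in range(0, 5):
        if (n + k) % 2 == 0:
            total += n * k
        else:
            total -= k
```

28

n=0,k=0: even sum, total = 0+0 = 0
n=0,k=1: odd sum, total = 0-1 = -1
n=0,k=2: even sum, total = (-1)+0 = -1
n=0,k=3: odd sum, total = (-1)-3 = -4
n=0,k=4: even sum, total = (-4)+0 = -4
n=1,k=0: odd sum, total = (-4)-0 = -4
n=1,k=1: even sum, total = (-4)+1 = -3
n=1,k=2: odd sum, total = (-3)-2 = -5
n=1,k=3: even sum, total = (-5)+3 = -2
n=1,k=4: odd sum, total = (-2)-4 = -6
n=2,k=0: even sum, total = (-6)+0 = -6
n=2,k=1: odd sum, total = (-6)-1 = -7
n=2,k=2: even sum, total = (-7)+4 = -3
n=2,k=3: odd sum, total = (-3)-3 = -6
n=2,k=4: even sum, total = (-6)+8 = 2
n=3,k=0: odd sum, total = 2-0 = 2
n=3,k=1: even sum, total = 2+3 = 5
n=3,k=2: odd sum, total = 5-2 = 3
n=3,k=3: even sum, total = 3+9 = 12
n=3,k=4: odd sum, total = 12-4 = 8
n=4,k=0: even sum, total = 8+0 = 8
n=4,k=1: odd sum, total = 8-1 = 7
n=4,k=2: even sum, total = 7+8 = 15
n=4,k=3: odd sum, total = 15-3 = 12
n=4,k=4: even sum, total = 12+16 = 28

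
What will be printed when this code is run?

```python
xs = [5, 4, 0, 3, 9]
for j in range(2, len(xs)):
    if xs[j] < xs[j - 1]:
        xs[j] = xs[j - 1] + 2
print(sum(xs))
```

j=2: 0<4, xs[2] = 4+2 = 6 → [5, 4, 6, 3, 9]
j=3: 3<6, xs[3] = 6+2 = 8 → [5, 4, 6, 8, 9]
j=4: 9>=8, unchanged → [5, 4, 6, 8, 9]
sum = 32

32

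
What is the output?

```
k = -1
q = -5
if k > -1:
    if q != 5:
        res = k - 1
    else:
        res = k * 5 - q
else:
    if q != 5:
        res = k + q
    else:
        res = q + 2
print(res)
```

k=-1, q=-5
k > -1 is False; q != 5 is True
→ res = k + q = -6

-6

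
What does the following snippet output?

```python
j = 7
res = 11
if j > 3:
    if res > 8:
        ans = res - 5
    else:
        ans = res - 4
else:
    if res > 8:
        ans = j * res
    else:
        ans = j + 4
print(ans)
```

6

j=7, res=11
j > 3 is True; res > 8 is True
→ ans = res - 5 = 6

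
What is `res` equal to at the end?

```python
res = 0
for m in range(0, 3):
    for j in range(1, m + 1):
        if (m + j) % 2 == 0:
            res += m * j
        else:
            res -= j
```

4

m=1,j=1: even sum, res = 0+1 = 1
m=2,j=1: odd sum, res = 1-1 = 0
m=2,j=2: even sum, res = 0+4 = 4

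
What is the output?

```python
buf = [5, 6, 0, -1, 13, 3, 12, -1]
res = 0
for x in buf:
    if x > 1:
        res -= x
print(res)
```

-39

x=5: >1, res = 0-5 = -5
x=6: >1, res = (-5)-6 = -11
x=0: not >1
x=-1: not >1
x=13: >1, res = (-11)-13 = -24
x=3: >1, res = (-24)-3 = -27
x=12: >1, res = (-27)-12 = -39
x=-1: not >1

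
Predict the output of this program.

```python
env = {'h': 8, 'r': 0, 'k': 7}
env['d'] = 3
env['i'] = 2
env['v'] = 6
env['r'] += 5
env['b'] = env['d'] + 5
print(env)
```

env['d'] = 3 → {'h': 8, 'r': 0, 'k': 7, 'd': 3}
env['i'] = 2 → {'h': 8, 'r': 0, 'k': 7, 'd': 3, 'i': 2}
env['v'] = 6 → {'h': 8, 'r': 0, 'k': 7, 'd': 3, 'i': 2, 'v': 6}
env['r'] = 0+5 = 5 → {'h': 8, 'r': 5, 'k': 7, 'd': 3, 'i': 2, 'v': 6}
env['b'] = env['d']+5 = 8 → {'h': 8, 'r': 5, 'k': 7, 'd': 3, 'i': 2, 'v': 6, 'b': 8}

{'h': 8, 'r': 5, 'k': 7, 'd': 3, 'i': 2, 'v': 6, 'b': 8}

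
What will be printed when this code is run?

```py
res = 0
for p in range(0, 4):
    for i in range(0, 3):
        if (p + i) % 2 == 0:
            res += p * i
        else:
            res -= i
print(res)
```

p=0,i=0: even sum, res = 0+0 = 0
p=0,i=1: odd sum, res = 0-1 = -1
p=0,i=2: even sum, res = (-1)+0 = -1
p=1,i=0: odd sum, res = (-1)-0 = -1
p=1,i=1: even sum, res = (-1)+1 = 0
p=1,i=2: odd sum, res = 0-2 = -2
p=2,i=0: even sum, res = (-2)+0 = -2
p=2,i=1: odd sum, res = (-2)-1 = -3
p=2,i=2: even sum, res = (-3)+4 = 1
p=3,i=0: odd sum, res = 1-0 = 1
p=3,i=1: even sum, res = 1+3 = 4
p=3,i=2: odd sum, res = 4-2 = 2

2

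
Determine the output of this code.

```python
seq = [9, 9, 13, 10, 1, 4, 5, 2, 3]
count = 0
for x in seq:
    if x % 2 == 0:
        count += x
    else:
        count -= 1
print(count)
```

x=9: not even, count = 0-1 = -1
x=9: not even, count = (-1)-1 = -2
x=13: not even, count = (-2)-1 = -3
x=10: even, count = (-3)+10 = 7
x=1: not even, count = 7-1 = 6
x=4: even, count = 6+4 = 10
x=5: not even, count = 10-1 = 9
x=2: even, count = 9+2 = 11
x=3: not even, count = 11-1 = 10

10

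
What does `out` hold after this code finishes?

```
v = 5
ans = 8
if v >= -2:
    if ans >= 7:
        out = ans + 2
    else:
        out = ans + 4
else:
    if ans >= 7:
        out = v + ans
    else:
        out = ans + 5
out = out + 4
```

14

v=5, ans=8
v >= -2 is True; ans >= 7 is True
→ out = ans + 2 = 10
out = 10+4 = 14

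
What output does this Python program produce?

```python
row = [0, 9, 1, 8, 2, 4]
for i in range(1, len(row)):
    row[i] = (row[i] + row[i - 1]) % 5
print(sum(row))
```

11

i=1: row[1] = (9+0)%5 = 4 → [0, 4, 1, 8, 2, 4]
i=2: row[2] = (1+4)%5 = 0 → [0, 4, 0, 8, 2, 4]
i=3: row[3] = (8+0)%5 = 3 → [0, 4, 0, 3, 2, 4]
i=4: row[4] = (2+3)%5 = 0 → [0, 4, 0, 3, 0, 4]
i=5: row[5] = (4+0)%5 = 4 → [0, 4, 0, 3, 0, 4]
sum = 11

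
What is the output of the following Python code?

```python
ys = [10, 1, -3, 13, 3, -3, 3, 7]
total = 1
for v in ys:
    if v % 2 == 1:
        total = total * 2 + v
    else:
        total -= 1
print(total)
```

201

v=10: not odd, total = 1-1 = 0
v=1: odd, total = 0*2+1 = 1
v=-3: odd, total = 1*2+(-3) = -1
v=13: odd, total = (-1)*2+13 = 11
v=3: odd, total = 11*2+3 = 25
v=-3: odd, total = 25*2+(-3) = 47
v=3: odd, total = 47*2+3 = 97
v=7: odd, total = 97*2+7 = 201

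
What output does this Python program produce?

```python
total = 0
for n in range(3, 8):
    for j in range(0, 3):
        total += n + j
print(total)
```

90

n=3,j=0: total = 0+3 = 3
n=3,j=1: total = 3+4 = 7
n=3,j=2: total = 7+5 = 12
n=4,j=0: total = 12+4 = 16
n=4,j=1: total = 16+5 = 21
n=4,j=2: total = 21+6 = 27
n=5,j=0: total = 27+5 = 32
n=5,j=1: total = 32+6 = 38
n=5,j=2: total = 38+7 = 45
n=6,j=0: total = 45+6 = 51
n=6,j=1: total = 51+7 = 58
n=6,j=2: total = 58+8 = 66
n=7,j=0: total = 66+7 = 73
n=7,j=1: total = 73+8 = 81
n=7,j=2: total = 81+9 = 90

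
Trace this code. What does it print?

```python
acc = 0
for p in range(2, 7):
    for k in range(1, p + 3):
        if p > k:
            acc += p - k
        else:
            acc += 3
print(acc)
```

p=2,k=1: 2>1, acc = 0+1 = 1
p=2,k=2: not 2>2, acc = 1+3 = 4
p=2,k=3: not 2>3, acc = 4+3 = 7
p=2,k=4: not 2>4, acc = 7+3 = 10
p=3,k=1: 3>1, acc = 10+2 = 12
p=3,k=2: 3>2, acc = 12+1 = 13
p=3,k=3: not 3>3, acc = 13+3 = 16
p=3,k=4: not 3>4, acc = 16+3 = 19
p=3,k=5: not 3>5, acc = 19+3 = 22
p=4,k=1: 4>1, acc = 22+3 = 25
p=4,k=2: 4>2, acc = 25+2 = 27
p=4,k=3: 4>3, acc = 27+1 = 28
p=4,k=4: not 4>4, acc = 28+3 = 31
p=4,k=5: not 4>5, acc = 31+3 = 34
p=4,k=6: not 4>6, acc = 34+3 = 37
p=5,k=1: 5>1, acc = 37+4 = 41
p=5,k=2: 5>2, acc = 41+3 = 44
p=5,k=3: 5>3, acc = 44+2 = 46
p=5,k=4: 5>4, acc = 46+1 = 47
p=5,k=5: not 5>5, acc = 47+3 = 50
p=5,k=6: not 5>6, acc = 50+3 = 53
p=5,k=7: not 5>7, acc = 53+3 = 56
p=6,k=1: 6>1, acc = 56+5 = 61
p=6,k=2: 6>2, acc = 61+4 = 65
p=6,k=3: 6>3, acc = 65+3 = 68
p=6,k=4: 6>4, acc = 68+2 = 70
p=6,k=5: 6>5, acc = 70+1 = 71
p=6,k=6: not 6>6, acc = 71+3 = 74
p=6,k=7: not 6>7, acc = 74+3 = 77
p=6,k=8: not 6>8, acc = 77+3 = 80

80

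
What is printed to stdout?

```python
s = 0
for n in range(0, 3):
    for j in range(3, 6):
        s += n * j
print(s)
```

36

n=0,j=3: s = 0+0 = 0
n=0,j=4: s = 0+0 = 0
n=0,j=5: s = 0+0 = 0
n=1,j=3: s = 0+3 = 3
n=1,j=4: s = 3+4 = 7
n=1,j=5: s = 7+5 = 12
n=2,j=3: s = 12+6 = 18
n=2,j=4: s = 18+8 = 26
n=2,j=5: s = 26+10 = 36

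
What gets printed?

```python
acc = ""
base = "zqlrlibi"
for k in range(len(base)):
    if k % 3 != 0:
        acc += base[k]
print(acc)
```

qllii

k=0: skip
k=1: add 'q' → 'q'
k=2: add 'l' → 'ql'
k=3: skip
k=4: add 'l' → 'qll'
k=5: add 'i' → 'qlli'
k=6: skip
k=7: add 'i' → 'qllii'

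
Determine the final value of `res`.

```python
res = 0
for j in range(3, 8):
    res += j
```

25

j=3: res = 0+3 = 3
j=4: res = 3+4 = 7
j=5: res = 7+5 = 12
j=6: res = 12+6 = 18
j=7: res = 18+7 = 25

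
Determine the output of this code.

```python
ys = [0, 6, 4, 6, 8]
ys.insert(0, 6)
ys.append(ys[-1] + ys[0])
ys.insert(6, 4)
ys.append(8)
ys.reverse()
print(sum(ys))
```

56

insert 6 at 0 → [6, 0, 6, 4, 6, 8]
append ys[-1]+ys[0] = 8+6 = 14 → [6, 0, 6, 4, 6, 8, 14]
insert 4 at 6 → [6, 0, 6, 4, 6, 8, 4, 14]
append 8 → [6, 0, 6, 4, 6, 8, 4, 14, 8]
reverse → [8, 14, 4, 8, 6, 4, 6, 0, 6]
sum = 56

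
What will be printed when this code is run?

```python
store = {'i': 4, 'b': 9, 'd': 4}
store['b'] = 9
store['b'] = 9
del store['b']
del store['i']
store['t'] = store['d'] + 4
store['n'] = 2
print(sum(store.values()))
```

14

store['b'] = 9 → {'i': 4, 'b': 9, 'd': 4}
store['b'] = 9 → {'i': 4, 'b': 9, 'd': 4}
del 'b' → {'i': 4, 'd': 4}
del 'i' → {'d': 4}
store['t'] = store['d']+4 = 8 → {'d': 4, 't': 8}
store['n'] = 2 → {'d': 4, 't': 8, 'n': 2}
sum of values = 14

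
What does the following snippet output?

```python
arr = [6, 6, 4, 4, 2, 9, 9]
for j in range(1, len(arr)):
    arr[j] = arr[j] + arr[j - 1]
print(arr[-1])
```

40

j=1: arr[1] = 6+6 = 12 → [6, 12, 4, 4, 2, 9, 9]
j=2: arr[2] = 4+12 = 16 → [6, 12, 16, 4, 2, 9, 9]
j=3: arr[3] = 4+16 = 20 → [6, 12, 16, 20, 2, 9, 9]
j=4: arr[4] = 2+20 = 22 → [6, 12, 16, 20, 22, 9, 9]
j=5: arr[5] = 9+22 = 31 → [6, 12, 16, 20, 22, 31, 9]
j=6: arr[6] = 9+31 = 40 → [6, 12, 16, 20, 22, 31, 40]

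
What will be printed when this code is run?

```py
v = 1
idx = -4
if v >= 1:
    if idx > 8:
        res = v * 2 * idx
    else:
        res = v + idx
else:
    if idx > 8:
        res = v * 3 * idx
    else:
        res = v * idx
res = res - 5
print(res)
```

v=1, idx=-4
v >= 1 is True; idx > 8 is False
→ res = v + idx = -3
res = (-3)-5 = -8

-8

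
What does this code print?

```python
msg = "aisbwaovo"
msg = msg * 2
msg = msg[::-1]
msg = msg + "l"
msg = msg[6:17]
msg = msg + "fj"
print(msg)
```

repeat ×2 → 'aisbwaovoaisbwaovo'
reverse → 'ovoawbsiaovoawbsia'
+ 'l' → 'ovoawbsiaovoawbsial'
slice [6:17] → 'siaovoawbsi'
+ 'fj' → 'siaovoawbsifj'

siaovoawbsifj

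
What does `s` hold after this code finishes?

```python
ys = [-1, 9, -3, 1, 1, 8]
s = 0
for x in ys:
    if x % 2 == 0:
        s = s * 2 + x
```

x=-1: not even
x=9: not even
x=-3: not even
x=1: not even
x=1: not even
x=8: even, s = 0*2+8 = 8

8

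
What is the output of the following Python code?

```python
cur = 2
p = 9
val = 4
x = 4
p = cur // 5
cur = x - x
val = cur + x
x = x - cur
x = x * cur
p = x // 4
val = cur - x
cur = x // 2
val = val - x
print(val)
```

0

p = 2//5 = 0
cur = 4-4 = 0
val = 0+4 = 4
x = 4-0 = 4
x = 4*0 = 0
p = 0//4 = 0
val = 0-0 = 0
cur = 0//2 = 0
val = 0-0 = 0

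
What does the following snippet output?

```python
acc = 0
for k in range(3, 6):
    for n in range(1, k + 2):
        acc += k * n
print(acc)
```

k=3,n=1: acc = 0+3 = 3
k=3,n=2: acc = 3+6 = 9
k=3,n=3: acc = 9+9 = 18
k=3,n=4: acc = 18+12 = 30
k=4,n=1: acc = 30+4 = 34
k=4,n=2: acc = 34+8 = 42
k=4,n=3: acc = 42+12 = 54
k=4,n=4: acc = 54+16 = 70
k=4,n=5: acc = 70+20 = 90
k=5,n=1: acc = 90+5 = 95
k=5,n=2: acc = 95+10 = 105
k=5,n=3: acc = 105+15 = 120
k=5,n=4: acc = 120+20 = 140
k=5,n=5: acc = 140+25 = 165
k=5,n=6: acc = 165+30 = 195

195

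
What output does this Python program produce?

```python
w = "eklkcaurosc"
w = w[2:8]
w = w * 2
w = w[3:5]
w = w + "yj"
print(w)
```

auyj

slice [2:8] → 'lkcaur'
repeat ×2 → 'lkcaurlkcaur'
slice [3:5] → 'au'
+ 'yj' → 'auyj'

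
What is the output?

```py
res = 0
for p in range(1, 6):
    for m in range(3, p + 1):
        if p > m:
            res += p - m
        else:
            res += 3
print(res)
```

p=3,m=3: not 3>3, res = 0+3 = 3
p=4,m=3: 4>3, res = 3+1 = 4
p=4,m=4: not 4>4, res = 4+3 = 7
p=5,m=3: 5>3, res = 7+2 = 9
p=5,m=4: 5>4, res = 9+1 = 10
p=5,m=5: not 5>5, res = 10+3 = 13

13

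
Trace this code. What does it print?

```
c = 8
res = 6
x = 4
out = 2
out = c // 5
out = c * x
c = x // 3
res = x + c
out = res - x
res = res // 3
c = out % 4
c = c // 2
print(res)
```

out = 8//5 = 1
out = 8*4 = 32
c = 4//3 = 1
res = 4+1 = 5
out = 5-4 = 1
res = 5//3 = 1
c = 1%4 = 1
c = 1//2 = 0

1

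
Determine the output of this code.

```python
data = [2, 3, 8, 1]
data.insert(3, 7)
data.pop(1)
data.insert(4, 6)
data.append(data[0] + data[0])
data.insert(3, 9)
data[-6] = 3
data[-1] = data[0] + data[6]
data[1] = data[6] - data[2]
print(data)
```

insert 7 at 3 → [2, 3, 8, 7, 1]
pop(1) removes 3 → [2, 8, 7, 1]
insert 6 at 4 → [2, 8, 7, 1, 6]
append data[0]+data[0] = 2+2 = 4 → [2, 8, 7, 1, 6, 4]
insert 9 at 3 → [2, 8, 7, 9, 1, 6, 4]
data[-6] = 3 → [2, 3, 7, 9, 1, 6, 4]
data[-1] = data[0]+data[6] = 2+4 = 6 → [2, 3, 7, 9, 1, 6, 6]
data[1] = data[6]-data[2] = 6-7 = -1 → [2, -1, 7, 9, 1, 6, 6]

[2, -1, 7, 9, 1, 6, 6]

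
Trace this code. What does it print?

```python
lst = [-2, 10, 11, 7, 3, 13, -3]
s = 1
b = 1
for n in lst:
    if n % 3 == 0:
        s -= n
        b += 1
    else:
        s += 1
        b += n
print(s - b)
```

n=-2: not %3==0, s = 1+1 = 2; b=-1
n=10: not %3==0, s = 2+1 = 3; b=9
n=11: not %3==0, s = 3+1 = 4; b=20
n=7: not %3==0, s = 4+1 = 5; b=27
n=3: %3==0, s = 5-3 = 2; b=28
n=13: not %3==0, s = 2+1 = 3; b=41
n=-3: %3==0, s = 3-(-3) = 6; b=42
s-b = 6-42 = -36

-36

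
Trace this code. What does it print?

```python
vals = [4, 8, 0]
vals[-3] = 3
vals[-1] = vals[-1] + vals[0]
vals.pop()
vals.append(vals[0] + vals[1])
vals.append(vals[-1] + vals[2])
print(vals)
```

[3, 8, 11, 22]

vals[-3] = 3 → [3, 8, 0]
vals[-1] = vals[-1]+vals[0] = 0+3 = 3 → [3, 8, 3]
pop() removes 3 → [3, 8]
append vals[0]+vals[1] = 3+8 = 11 → [3, 8, 11]
append vals[-1]+vals[2] = 11+11 = 22 → [3, 8, 11, 22]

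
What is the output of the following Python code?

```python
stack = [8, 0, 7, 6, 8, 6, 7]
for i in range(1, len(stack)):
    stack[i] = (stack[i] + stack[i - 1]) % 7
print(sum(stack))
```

i=1: stack[1] = (0+8)%7 = 1 → [8, 1, 7, 6, 8, 6, 7]
i=2: stack[2] = (7+1)%7 = 1 → [8, 1, 1, 6, 8, 6, 7]
i=3: stack[3] = (6+1)%7 = 0 → [8, 1, 1, 0, 8, 6, 7]
i=4: stack[4] = (8+0)%7 = 1 → [8, 1, 1, 0, 1, 6, 7]
i=5: stack[5] = (6+1)%7 = 0 → [8, 1, 1, 0, 1, 0, 7]
i=6: stack[6] = (7+0)%7 = 0 → [8, 1, 1, 0, 1, 0, 0]
sum = 11

11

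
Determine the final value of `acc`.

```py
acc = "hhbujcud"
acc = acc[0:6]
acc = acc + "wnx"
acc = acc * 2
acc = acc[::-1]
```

'xnwcjubhhxnwcjubhh'

slice [0:6] → 'hhbujc'
+ 'wnx' → 'hhbujcwnx'
repeat ×2 → 'hhbujcwnxhhbujcwnx'
reverse → 'xnwcjubhhxnwcjubhh'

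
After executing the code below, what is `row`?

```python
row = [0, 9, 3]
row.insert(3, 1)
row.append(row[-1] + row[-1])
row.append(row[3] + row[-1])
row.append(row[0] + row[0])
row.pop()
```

insert 1 at 3 → [0, 9, 3, 1]
append row[-1]+row[-1] = 1+1 = 2 → [0, 9, 3, 1, 2]
append row[3]+row[-1] = 1+2 = 3 → [0, 9, 3, 1, 2, 3]
append row[0]+row[0] = 0+0 = 0 → [0, 9, 3, 1, 2, 3, 0]
pop() removes 0 → [0, 9, 3, 1, 2, 3]

[0, 9, 3, 1, 2, 3]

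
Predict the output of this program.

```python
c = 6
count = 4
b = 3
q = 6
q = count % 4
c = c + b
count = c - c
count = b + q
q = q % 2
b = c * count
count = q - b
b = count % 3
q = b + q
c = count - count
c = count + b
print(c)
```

q = 4%4 = 0
c = 6+3 = 9
count = 9-9 = 0
count = 3+0 = 3
q = 0%2 = 0
b = 9*3 = 27
count = 0-27 = -27
b = (-27)%3 = 0
q = 0+0 = 0
c = (-27)-(-27) = 0
c = (-27)+0 = -27

-27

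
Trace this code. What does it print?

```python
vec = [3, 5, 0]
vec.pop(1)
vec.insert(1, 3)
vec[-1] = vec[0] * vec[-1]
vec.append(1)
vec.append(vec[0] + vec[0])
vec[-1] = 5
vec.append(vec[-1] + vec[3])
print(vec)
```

pop(1) removes 5 → [3, 0]
insert 3 at 1 → [3, 3, 0]
vec[-1] = vec[0]*vec[-1] = 3*0 = 0 → [3, 3, 0]
append 1 → [3, 3, 0, 1]
append vec[0]+vec[0] = 3+3 = 6 → [3, 3, 0, 1, 6]
vec[-1] = 5 → [3, 3, 0, 1, 5]
append vec[-1]+vec[3] = 5+1 = 6 → [3, 3, 0, 1, 5, 6]

[3, 3, 0, 1, 5, 6]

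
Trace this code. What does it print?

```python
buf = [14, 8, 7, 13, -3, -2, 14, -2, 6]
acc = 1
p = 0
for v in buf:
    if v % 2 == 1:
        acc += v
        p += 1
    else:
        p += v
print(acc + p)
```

v=14: not odd; p=14
v=8: not odd; p=22
v=7: odd, acc = 1+7 = 8; p=23
v=13: odd, acc = 8+13 = 21; p=24
v=-3: odd, acc = 21+(-3) = 18; p=25
v=-2: not odd; p=23
v=14: not odd; p=37
v=-2: not odd; p=35
v=6: not odd; p=41
acc+p = 18+41 = 59

59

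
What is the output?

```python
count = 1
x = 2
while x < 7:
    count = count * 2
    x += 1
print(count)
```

x=2: count = 1*2 = 2
x=3: count = 2*2 = 4
x=4: count = 4*2 = 8
x=5: count = 8*2 = 16
x=6: count = 16*2 = 32

32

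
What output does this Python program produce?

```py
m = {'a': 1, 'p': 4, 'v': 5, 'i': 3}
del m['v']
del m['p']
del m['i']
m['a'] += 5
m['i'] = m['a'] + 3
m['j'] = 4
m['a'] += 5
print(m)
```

del 'v' → {'a': 1, 'p': 4, 'i': 3}
del 'p' → {'a': 1, 'i': 3}
del 'i' → {'a': 1}
m['a'] = 1+5 = 6 → {'a': 6}
m['i'] = m['a']+3 = 9 → {'a': 6, 'i': 9}
m['j'] = 4 → {'a': 6, 'i': 9, 'j': 4}
m['a'] = 6+5 = 11 → {'a': 11, 'i': 9, 'j': 4}

{'a': 11, 'i': 9, 'j': 4}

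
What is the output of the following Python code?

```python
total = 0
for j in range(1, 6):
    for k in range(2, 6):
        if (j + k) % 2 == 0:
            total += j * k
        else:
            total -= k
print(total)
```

74

j=1,k=2: odd sum, total = 0-2 = -2
j=1,k=3: even sum, total = (-2)+3 = 1
j=1,k=4: odd sum, total = 1-4 = -3
j=1,k=5: even sum, total = (-3)+5 = 2
j=2,k=2: even sum, total = 2+4 = 6
j=2,k=3: odd sum, total = 6-3 = 3
j=2,k=4: even sum, total = 3+8 = 11
j=2,k=5: odd sum, total = 11-5 = 6
j=3,k=2: odd sum, total = 6-2 = 4
j=3,k=3: even sum, total = 4+9 = 13
j=3,k=4: odd sum, total = 13-4 = 9
j=3,k=5: even sum, total = 9+15 = 24
j=4,k=2: even sum, total = 24+8 = 32
j=4,k=3: odd sum, total = 32-3 = 29
j=4,k=4: even sum, total = 29+16 = 45
j=4,k=5: odd sum, total = 45-5 = 40
j=5,k=2: odd sum, total = 40-2 = 38
j=5,k=3: even sum, total = 38+15 = 53
j=5,k=4: odd sum, total = 53-4 = 49
j=5,k=5: even sum, total = 49+25 = 74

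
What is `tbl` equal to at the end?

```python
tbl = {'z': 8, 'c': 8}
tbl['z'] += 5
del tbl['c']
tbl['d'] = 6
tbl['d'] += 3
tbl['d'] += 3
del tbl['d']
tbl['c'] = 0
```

{'z': 13, 'c': 0}

tbl['z'] = 8+5 = 13 → {'z': 13, 'c': 8}
del 'c' → {'z': 13}
tbl['d'] = 6 → {'z': 13, 'd': 6}
tbl['d'] = 6+3 = 9 → {'z': 13, 'd': 9}
tbl['d'] = 9+3 = 12 → {'z': 13, 'd': 12}
del 'd' → {'z': 13}
tbl['c'] = 0 → {'z': 13, 'c': 0}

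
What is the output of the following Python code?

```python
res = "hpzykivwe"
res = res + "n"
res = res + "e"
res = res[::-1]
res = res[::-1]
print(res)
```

hpzykivwene

+ 'n' → 'hpzykivwen'
+ 'e' → 'hpzykivwene'
reverse → 'enewvikyzph'
reverse → 'hpzykivwene'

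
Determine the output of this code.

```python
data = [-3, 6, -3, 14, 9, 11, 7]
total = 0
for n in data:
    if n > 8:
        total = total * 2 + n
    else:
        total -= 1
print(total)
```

60

n=-3: not >8, total = 0-1 = -1
n=6: not >8, total = (-1)-1 = -2
n=-3: not >8, total = (-2)-1 = -3
n=14: >8, total = (-3)*2+14 = 8
n=9: >8, total = 8*2+9 = 25
n=11: >8, total = 25*2+11 = 61
n=7: not >8, total = 61-1 = 60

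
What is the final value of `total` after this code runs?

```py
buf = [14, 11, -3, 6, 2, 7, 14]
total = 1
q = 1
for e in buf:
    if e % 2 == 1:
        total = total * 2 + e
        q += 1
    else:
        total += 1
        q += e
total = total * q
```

e=14: not odd, total = 1+1 = 2; q=15
e=11: odd, total = 2*2+11 = 15; q=16
e=-3: odd, total = 15*2+(-3) = 27; q=17
e=6: not odd, total = 27+1 = 28; q=23
e=2: not odd, total = 28+1 = 29; q=25
e=7: odd, total = 29*2+7 = 65; q=26
e=14: not odd, total = 65+1 = 66; q=40
total*q = 66*40 = 2640

2640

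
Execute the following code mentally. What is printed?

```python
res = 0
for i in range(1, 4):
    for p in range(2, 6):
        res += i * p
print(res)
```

84

i=1,p=2: res = 0+2 = 2
i=1,p=3: res = 2+3 = 5
i=1,p=4: res = 5+4 = 9
i=1,p=5: res = 9+5 = 14
i=2,p=2: res = 14+4 = 18
i=2,p=3: res = 18+6 = 24
i=2,p=4: res = 24+8 = 32
i=2,p=5: res = 32+10 = 42
i=3,p=2: res = 42+6 = 48
i=3,p=3: res = 48+9 = 57
i=3,p=4: res = 57+12 = 69
i=3,p=5: res = 69+15 = 84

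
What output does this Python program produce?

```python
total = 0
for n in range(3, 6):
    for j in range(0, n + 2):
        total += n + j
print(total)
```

n=3,j=0: total = 0+3 = 3
n=3,j=1: total = 3+4 = 7
n=3,j=2: total = 7+5 = 12
n=3,j=3: total = 12+6 = 18
n=3,j=4: total = 18+7 = 25
n=4,j=0: total = 25+4 = 29
n=4,j=1: total = 29+5 = 34
n=4,j=2: total = 34+6 = 40
n=4,j=3: total = 40+7 = 47
n=4,j=4: total = 47+8 = 55
n=4,j=5: total = 55+9 = 64
n=5,j=0: total = 64+5 = 69
n=5,j=1: total = 69+6 = 75
n=5,j=2: total = 75+7 = 82
n=5,j=3: total = 82+8 = 90
n=5,j=4: total = 90+9 = 99
n=5,j=5: total = 99+10 = 109
n=5,j=6: total = 109+11 = 120

120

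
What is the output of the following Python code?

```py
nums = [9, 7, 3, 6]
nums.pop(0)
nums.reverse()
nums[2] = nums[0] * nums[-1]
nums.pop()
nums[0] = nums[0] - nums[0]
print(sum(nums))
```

3

pop(0) removes 9 → [7, 3, 6]
reverse → [6, 3, 7]
nums[2] = nums[0]*nums[-1] = 6*7 = 42 → [6, 3, 42]
pop() removes 42 → [6, 3]
nums[0] = nums[0]-nums[0] = 6-6 = 0 → [0, 3]
sum = 3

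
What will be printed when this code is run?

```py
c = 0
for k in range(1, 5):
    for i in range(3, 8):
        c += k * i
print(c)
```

k=1,i=3: c = 0+3 = 3
k=1,i=4: c = 3+4 = 7
k=1,i=5: c = 7+5 = 12
k=1,i=6: c = 12+6 = 18
k=1,i=7: c = 18+7 = 25
k=2,i=3: c = 25+6 = 31
k=2,i=4: c = 31+8 = 39
k=2,i=5: c = 39+10 = 49
k=2,i=6: c = 49+12 = 61
k=2,i=7: c = 61+14 = 75
k=3,i=3: c = 75+9 = 84
k=3,i=4: c = 84+12 = 96
k=3,i=5: c = 96+15 = 111
k=3,i=6: c = 111+18 = 129
k=3,i=7: c = 129+21 = 150
k=4,i=3: c = 150+12 = 162
k=4,i=4: c = 162+16 = 178
k=4,i=5: c = 178+20 = 198
k=4,i=6: c = 198+24 = 222
k=4,i=7: c = 222+28 = 250

250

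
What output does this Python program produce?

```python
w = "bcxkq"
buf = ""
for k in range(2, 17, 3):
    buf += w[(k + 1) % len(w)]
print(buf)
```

kcqxb

k=2: add w[3]='k' → 'k'
k=5: add w[1]='c' → 'kc'
k=8: add w[4]='q' → 'kcq'
k=11: add w[2]='x' → 'kcqx'
k=14: add w[0]='b' → 'kcqxb'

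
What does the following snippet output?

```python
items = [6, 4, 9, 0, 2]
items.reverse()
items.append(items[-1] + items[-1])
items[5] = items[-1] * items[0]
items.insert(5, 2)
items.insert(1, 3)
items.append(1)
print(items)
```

reverse → [2, 0, 9, 4, 6]
append items[-1]+items[-1] = 6+6 = 12 → [2, 0, 9, 4, 6, 12]
items[5] = items[-1]*items[0] = 12*2 = 24 → [2, 0, 9, 4, 6, 24]
insert 2 at 5 → [2, 0, 9, 4, 6, 2, 24]
insert 3 at 1 → [2, 3, 0, 9, 4, 6, 2, 24]
append 1 → [2, 3, 0, 9, 4, 6, 2, 24, 1]

[2, 3, 0, 9, 4, 6, 2, 24, 1]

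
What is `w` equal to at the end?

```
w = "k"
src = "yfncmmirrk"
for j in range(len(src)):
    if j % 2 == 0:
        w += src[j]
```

'kynmir'

j=0: add 'y' → 'ky'
j=1: skip
j=2: add 'n' → 'kyn'
j=3: skip
j=4: add 'm' → 'kynm'
j=5: skip
j=6: add 'i' → 'kynmi'
j=7: skip
j=8: add 'r' → 'kynmir'
j=9: skip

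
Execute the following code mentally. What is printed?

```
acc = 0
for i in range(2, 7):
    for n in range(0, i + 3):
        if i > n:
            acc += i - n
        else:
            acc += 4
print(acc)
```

i=2,n=0: 2>0, acc = 0+2 = 2
i=2,n=1: 2>1, acc = 2+1 = 3
i=2,n=2: not 2>2, acc = 3+4 = 7
i=2,n=3: not 2>3, acc = 7+4 = 11
i=2,n=4: not 2>4, acc = 11+4 = 15
i=3,n=0: 3>0, acc = 15+3 = 18
i=3,n=1: 3>1, acc = 18+2 = 20
i=3,n=2: 3>2, acc = 20+1 = 21
i=3,n=3: not 3>3, acc = 21+4 = 25
i=3,n=4: not 3>4, acc = 25+4 = 29
i=3,n=5: not 3>5, acc = 29+4 = 33
i=4,n=0: 4>0, acc = 33+4 = 37
i=4,n=1: 4>1, acc = 37+3 = 40
i=4,n=2: 4>2, acc = 40+2 = 42
i=4,n=3: 4>3, acc = 42+1 = 43
i=4,n=4: not 4>4, acc = 43+4 = 47
i=4,n=5: not 4>5, acc = 47+4 = 51
i=4,n=6: not 4>6, acc = 51+4 = 55
i=5,n=0: 5>0, acc = 55+5 = 60
i=5,n=1: 5>1, acc = 60+4 = 64
i=5,n=2: 5>2, acc = 64+3 = 67
i=5,n=3: 5>3, acc = 67+2 = 69
i=5,n=4: 5>4, acc = 69+1 = 70
i=5,n=5: not 5>5, acc = 70+4 = 74
i=5,n=6: not 5>6, acc = 74+4 = 78
i=5,n=7: not 5>7, acc = 78+4 = 82
i=6,n=0: 6>0, acc = 82+6 = 88
i=6,n=1: 6>1, acc = 88+5 = 93
i=6,n=2: 6>2, acc = 93+4 = 97
i=6,n=3: 6>3, acc = 97+3 = 100
i=6,n=4: 6>4, acc = 100+2 = 102
i=6,n=5: 6>5, acc = 102+1 = 103
i=6,n=6: not 6>6, acc = 103+4 = 107
i=6,n=7: not 6>7, acc = 107+4 = 111
i=6,n=8: not 6>8, acc = 111+4 = 115

115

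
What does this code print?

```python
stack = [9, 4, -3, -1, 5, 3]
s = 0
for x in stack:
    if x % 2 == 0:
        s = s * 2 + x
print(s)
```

4

x=9: not even
x=4: even, s = 0*2+4 = 4
x=-3: not even
x=-1: not even
x=5: not even
x=3: not even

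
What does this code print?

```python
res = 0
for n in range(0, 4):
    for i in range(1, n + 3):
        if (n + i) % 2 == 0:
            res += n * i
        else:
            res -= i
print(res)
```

30

n=0,i=1: odd sum, res = 0-1 = -1
n=0,i=2: even sum, res = (-1)+0 = -1
n=1,i=1: even sum, res = (-1)+1 = 0
n=1,i=2: odd sum, res = 0-2 = -2
n=1,i=3: even sum, res = (-2)+3 = 1
n=2,i=1: odd sum, res = 1-1 = 0
n=2,i=2: even sum, res = 0+4 = 4
n=2,i=3: odd sum, res = 4-3 = 1
n=2,i=4: even sum, res = 1+8 = 9
n=3,i=1: even sum, res = 9+3 = 12
n=3,i=2: odd sum, res = 12-2 = 10
n=3,i=3: even sum, res = 10+9 = 19
n=3,i=4: odd sum, res = 19-4 = 15
n=3,i=5: even sum, res = 15+15 = 30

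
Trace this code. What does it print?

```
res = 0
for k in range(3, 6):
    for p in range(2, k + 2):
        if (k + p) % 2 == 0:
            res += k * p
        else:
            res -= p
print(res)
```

k=3,p=2: odd sum, res = 0-2 = -2
k=3,p=3: even sum, res = (-2)+9 = 7
k=3,p=4: odd sum, res = 7-4 = 3
k=4,p=2: even sum, res = 3+8 = 11
k=4,p=3: odd sum, res = 11-3 = 8
k=4,p=4: even sum, res = 8+16 = 24
k=4,p=5: odd sum, res = 24-5 = 19
k=5,p=2: odd sum, res = 19-2 = 17
k=5,p=3: even sum, res = 17+15 = 32
k=5,p=4: odd sum, res = 32-4 = 28
k=5,p=5: even sum, res = 28+25 = 53
k=5,p=6: odd sum, res = 53-6 = 47

47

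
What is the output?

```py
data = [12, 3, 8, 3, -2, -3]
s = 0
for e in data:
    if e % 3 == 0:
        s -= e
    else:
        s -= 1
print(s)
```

e=12: %3==0, s = 0-12 = -12
e=3: %3==0, s = (-12)-3 = -15
e=8: not %3==0, s = (-15)-1 = -16
e=3: %3==0, s = (-16)-3 = -19
e=-2: not %3==0, s = (-19)-1 = -20
e=-3: %3==0, s = (-20)-(-3) = -17

-17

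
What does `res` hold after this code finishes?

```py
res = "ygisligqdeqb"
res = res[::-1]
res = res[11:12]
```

reverse → 'bqedqgilsigy'
slice [11:12] → 'y'

'y'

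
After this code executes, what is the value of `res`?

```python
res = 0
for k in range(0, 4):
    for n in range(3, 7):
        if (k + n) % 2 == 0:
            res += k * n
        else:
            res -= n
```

k=0,n=3: odd sum, res = 0-3 = -3
k=0,n=4: even sum, res = (-3)+0 = -3
k=0,n=5: odd sum, res = (-3)-5 = -8
k=0,n=6: even sum, res = (-8)+0 = -8
k=1,n=3: even sum, res = (-8)+3 = -5
k=1,n=4: odd sum, res = (-5)-4 = -9
k=1,n=5: even sum, res = (-9)+5 = -4
k=1,n=6: odd sum, res = (-4)-6 = -10
k=2,n=3: odd sum, res = (-10)-3 = -13
k=2,n=4: even sum, res = (-13)+8 = -5
k=2,n=5: odd sum, res = (-5)-5 = -10
k=2,n=6: even sum, res = (-10)+12 = 2
k=3,n=3: even sum, res = 2+9 = 11
k=3,n=4: odd sum, res = 11-4 = 7
k=3,n=5: even sum, res = 7+15 = 22
k=3,n=6: odd sum, res = 22-6 = 16

16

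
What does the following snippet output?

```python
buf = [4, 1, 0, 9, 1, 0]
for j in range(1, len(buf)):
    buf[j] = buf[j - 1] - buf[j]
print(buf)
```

j=1: buf[1] = 4-1 = 3 → [4, 3, 0, 9, 1, 0]
j=2: buf[2] = 3-0 = 3 → [4, 3, 3, 9, 1, 0]
j=3: buf[3] = 3-9 = -6 → [4, 3, 3, -6, 1, 0]
j=4: buf[4] = (-6)-1 = -7 → [4, 3, 3, -6, -7, 0]
j=5: buf[5] = (-7)-0 = -7 → [4, 3, 3, -6, -7, -7]

[4, 3, 3, -6, -7, -7]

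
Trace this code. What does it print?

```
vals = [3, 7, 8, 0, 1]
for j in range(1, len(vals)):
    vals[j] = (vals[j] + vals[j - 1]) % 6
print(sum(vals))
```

8

j=1: vals[1] = (7+3)%6 = 4 → [3, 4, 8, 0, 1]
j=2: vals[2] = (8+4)%6 = 0 → [3, 4, 0, 0, 1]
j=3: vals[3] = (0+0)%6 = 0 → [3, 4, 0, 0, 1]
j=4: vals[4] = (1+0)%6 = 1 → [3, 4, 0, 0, 1]
sum = 8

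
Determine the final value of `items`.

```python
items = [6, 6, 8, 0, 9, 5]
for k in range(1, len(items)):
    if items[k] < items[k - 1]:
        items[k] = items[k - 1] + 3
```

[6, 6, 8, 11, 14, 17]

k=1: 6>=6, unchanged → [6, 6, 8, 0, 9, 5]
k=2: 8>=6, unchanged → [6, 6, 8, 0, 9, 5]
k=3: 0<8, items[3] = 8+3 = 11 → [6, 6, 8, 11, 9, 5]
k=4: 9<11, items[4] = 11+3 = 14 → [6, 6, 8, 11, 14, 5]
k=5: 5<14, items[5] = 14+3 = 17 → [6, 6, 8, 11, 14, 17]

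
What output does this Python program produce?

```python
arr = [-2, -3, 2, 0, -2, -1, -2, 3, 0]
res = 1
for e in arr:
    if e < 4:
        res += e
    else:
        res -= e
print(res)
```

e=-2: <4, res = 1+(-2) = -1
e=-3: <4, res = (-1)+(-3) = -4
e=2: <4, res = (-4)+2 = -2
e=0: <4, res = (-2)+0 = -2
e=-2: <4, res = (-2)+(-2) = -4
e=-1: <4, res = (-4)+(-1) = -5
e=-2: <4, res = (-5)+(-2) = -7
e=3: <4, res = (-7)+3 = -4
e=0: <4, res = (-4)+0 = -4

-4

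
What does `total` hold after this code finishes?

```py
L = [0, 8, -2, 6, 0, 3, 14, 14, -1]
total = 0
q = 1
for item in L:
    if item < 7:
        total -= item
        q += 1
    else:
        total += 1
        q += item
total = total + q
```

item=0: <7, total = 0-0 = 0; q=2
item=8: not <7, total = 0+1 = 1; q=10
item=-2: <7, total = 1-(-2) = 3; q=11
item=6: <7, total = 3-6 = -3; q=12
item=0: <7, total = (-3)-0 = -3; q=13
item=3: <7, total = (-3)-3 = -6; q=14
item=14: not <7, total = (-6)+1 = -5; q=28
item=14: not <7, total = (-5)+1 = -4; q=42
item=-1: <7, total = (-4)-(-1) = -3; q=43
total+q = (-3)+43 = 40

40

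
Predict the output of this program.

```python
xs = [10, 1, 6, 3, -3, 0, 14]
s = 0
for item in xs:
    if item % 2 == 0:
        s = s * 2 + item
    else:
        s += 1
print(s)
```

134

item=10: even, s = 0*2+10 = 10
item=1: not even, s = 10+1 = 11
item=6: even, s = 11*2+6 = 28
item=3: not even, s = 28+1 = 29
item=-3: not even, s = 29+1 = 30
item=0: even, s = 30*2+0 = 60
item=14: even, s = 60*2+14 = 134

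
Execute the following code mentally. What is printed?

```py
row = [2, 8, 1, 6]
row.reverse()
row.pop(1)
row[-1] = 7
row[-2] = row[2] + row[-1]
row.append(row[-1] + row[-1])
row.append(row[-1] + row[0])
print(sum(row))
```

61

reverse → [6, 1, 8, 2]
pop(1) removes 1 → [6, 8, 2]
row[-1] = 7 → [6, 8, 7]
row[-2] = row[2]+row[-1] = 7+7 = 14 → [6, 14, 7]
append row[-1]+row[-1] = 7+7 = 14 → [6, 14, 7, 14]
append row[-1]+row[0] = 14+6 = 20 → [6, 14, 7, 14, 20]
sum = 61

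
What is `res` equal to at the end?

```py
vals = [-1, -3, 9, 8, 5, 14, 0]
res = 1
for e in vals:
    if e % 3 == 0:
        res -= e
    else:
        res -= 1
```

e=-1: not %3==0, res = 1-1 = 0
e=-3: %3==0, res = 0-(-3) = 3
e=9: %3==0, res = 3-9 = -6
e=8: not %3==0, res = (-6)-1 = -7
e=5: not %3==0, res = (-7)-1 = -8
e=14: not %3==0, res = (-8)-1 = -9
e=0: %3==0, res = (-9)-0 = -9

-9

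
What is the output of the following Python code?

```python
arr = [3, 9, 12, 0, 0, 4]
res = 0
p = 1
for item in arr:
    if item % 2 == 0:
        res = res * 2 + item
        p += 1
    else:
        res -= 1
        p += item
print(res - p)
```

item=3: not even, res = 0-1 = -1; p=4
item=9: not even, res = (-1)-1 = -2; p=13
item=12: even, res = (-2)*2+12 = 8; p=14
item=0: even, res = 8*2+0 = 16; p=15
item=0: even, res = 16*2+0 = 32; p=16
item=4: even, res = 32*2+4 = 68; p=17
res-p = 68-17 = 51

51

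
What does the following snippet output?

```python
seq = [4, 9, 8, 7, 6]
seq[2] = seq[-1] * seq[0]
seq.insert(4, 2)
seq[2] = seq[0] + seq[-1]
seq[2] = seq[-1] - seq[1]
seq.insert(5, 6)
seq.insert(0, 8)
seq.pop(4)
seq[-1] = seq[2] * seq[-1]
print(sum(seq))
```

seq[2] = seq[-1]*seq[0] = 6*4 = 24 → [4, 9, 24, 7, 6]
insert 2 at 4 → [4, 9, 24, 7, 2, 6]
seq[2] = seq[0]+seq[-1] = 4+6 = 10 → [4, 9, 10, 7, 2, 6]
seq[2] = seq[-1]-seq[1] = 6-9 = -3 → [4, 9, -3, 7, 2, 6]
insert 6 at 5 → [4, 9, -3, 7, 2, 6, 6]
insert 8 at 0 → [8, 4, 9, -3, 7, 2, 6, 6]
pop(4) removes 7 → [8, 4, 9, -3, 2, 6, 6]
seq[-1] = seq[2]*seq[-1] = 9*6 = 54 → [8, 4, 9, -3, 2, 6, 54]
sum = 80

80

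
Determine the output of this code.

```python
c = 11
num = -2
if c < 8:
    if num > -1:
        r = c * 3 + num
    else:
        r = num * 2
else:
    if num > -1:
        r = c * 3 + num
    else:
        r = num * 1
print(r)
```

c=11, num=-2
c < 8 is False; num > -1 is False
→ r = num * 1 = -2

-2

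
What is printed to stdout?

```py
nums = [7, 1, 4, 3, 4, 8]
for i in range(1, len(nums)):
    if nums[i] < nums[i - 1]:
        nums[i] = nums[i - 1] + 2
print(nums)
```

[7, 9, 11, 13, 15, 17]

i=1: 1<7, nums[1] = 7+2 = 9 → [7, 9, 4, 3, 4, 8]
i=2: 4<9, nums[2] = 9+2 = 11 → [7, 9, 11, 3, 4, 8]
i=3: 3<11, nums[3] = 11+2 = 13 → [7, 9, 11, 13, 4, 8]
i=4: 4<13, nums[4] = 13+2 = 15 → [7, 9, 11, 13, 15, 8]
i=5: 8<15, nums[5] = 15+2 = 17 → [7, 9, 11, 13, 15, 17]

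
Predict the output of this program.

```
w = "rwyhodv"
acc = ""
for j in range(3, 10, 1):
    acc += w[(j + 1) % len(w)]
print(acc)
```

odvrwyh

j=3: add w[4]='o' → 'o'
j=4: add w[5]='d' → 'od'
j=5: add w[6]='v' → 'odv'
j=6: add w[0]='r' → 'odvr'
j=7: add w[1]='w' → 'odvrw'
j=8: add w[2]='y' → 'odvrwy'
j=9: add w[3]='h' → 'odvrwyh'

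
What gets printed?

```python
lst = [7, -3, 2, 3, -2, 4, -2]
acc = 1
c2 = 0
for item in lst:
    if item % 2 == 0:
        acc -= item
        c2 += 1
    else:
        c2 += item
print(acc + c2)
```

10

item=7: not even; c2=7
item=-3: not even; c2=4
item=2: even, acc = 1-2 = -1; c2=5
item=3: not even; c2=8
item=-2: even, acc = (-1)-(-2) = 1; c2=9
item=4: even, acc = 1-4 = -3; c2=10
item=-2: even, acc = (-3)-(-2) = -1; c2=11
acc+c2 = (-1)+11 = 10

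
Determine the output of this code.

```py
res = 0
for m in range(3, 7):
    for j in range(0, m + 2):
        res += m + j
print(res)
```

m=3,j=0: res = 0+3 = 3
m=3,j=1: res = 3+4 = 7
m=3,j=2: res = 7+5 = 12
m=3,j=3: res = 12+6 = 18
m=3,j=4: res = 18+7 = 25
m=4,j=0: res = 25+4 = 29
m=4,j=1: res = 29+5 = 34
m=4,j=2: res = 34+6 = 40
m=4,j=3: res = 40+7 = 47
m=4,j=4: res = 47+8 = 55
m=4,j=5: res = 55+9 = 64
m=5,j=0: res = 64+5 = 69
m=5,j=1: res = 69+6 = 75
m=5,j=2: res = 75+7 = 82
m=5,j=3: res = 82+8 = 90
m=5,j=4: res = 90+9 = 99
m=5,j=5: res = 99+10 = 109
m=5,j=6: res = 109+11 = 120
m=6,j=0: res = 120+6 = 126
m=6,j=1: res = 126+7 = 133
m=6,j=2: res = 133+8 = 141
m=6,j=3: res = 141+9 = 150
m=6,j=4: res = 150+10 = 160
m=6,j=5: res = 160+11 = 171
m=6,j=6: res = 171+12 = 183
m=6,j=7: res = 183+13 = 196

196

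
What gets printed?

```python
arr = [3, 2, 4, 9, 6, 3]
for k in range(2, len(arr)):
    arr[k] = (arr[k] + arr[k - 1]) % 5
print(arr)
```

k=2: arr[2] = (4+2)%5 = 1 → [3, 2, 1, 9, 6, 3]
k=3: arr[3] = (9+1)%5 = 0 → [3, 2, 1, 0, 6, 3]
k=4: arr[4] = (6+0)%5 = 1 → [3, 2, 1, 0, 1, 3]
k=5: arr[5] = (3+1)%5 = 4 → [3, 2, 1, 0, 1, 4]

[3, 2, 1, 0, 1, 4]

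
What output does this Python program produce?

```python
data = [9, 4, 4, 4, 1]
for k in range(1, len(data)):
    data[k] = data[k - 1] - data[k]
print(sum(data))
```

k=1: data[1] = 9-4 = 5 → [9, 5, 4, 4, 1]
k=2: data[2] = 5-4 = 1 → [9, 5, 1, 4, 1]
k=3: data[3] = 1-4 = -3 → [9, 5, 1, -3, 1]
k=4: data[4] = (-3)-1 = -4 → [9, 5, 1, -3, -4]
sum = 8

8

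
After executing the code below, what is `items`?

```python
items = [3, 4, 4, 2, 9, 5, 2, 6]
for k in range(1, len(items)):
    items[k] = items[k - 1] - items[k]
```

k=1: items[1] = 3-4 = -1 → [3, -1, 4, 2, 9, 5, 2, 6]
k=2: items[2] = (-1)-4 = -5 → [3, -1, -5, 2, 9, 5, 2, 6]
k=3: items[3] = (-5)-2 = -7 → [3, -1, -5, -7, 9, 5, 2, 6]
k=4: items[4] = (-7)-9 = -16 → [3, -1, -5, -7, -16, 5, 2, 6]
k=5: items[5] = (-16)-5 = -21 → [3, -1, -5, -7, -16, -21, 2, 6]
k=6: items[6] = (-21)-2 = -23 → [3, -1, -5, -7, -16, -21, -23, 6]
k=7: items[7] = (-23)-6 = -29 → [3, -1, -5, -7, -16, -21, -23, -29]

[3, -1, -5, -7, -16, -21, -23, -29]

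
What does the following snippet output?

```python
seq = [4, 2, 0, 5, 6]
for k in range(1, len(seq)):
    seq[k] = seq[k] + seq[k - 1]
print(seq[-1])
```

17

k=1: seq[1] = 2+4 = 6 → [4, 6, 0, 5, 6]
k=2: seq[2] = 0+6 = 6 → [4, 6, 6, 5, 6]
k=3: seq[3] = 5+6 = 11 → [4, 6, 6, 11, 6]
k=4: seq[4] = 6+11 = 17 → [4, 6, 6, 11, 17]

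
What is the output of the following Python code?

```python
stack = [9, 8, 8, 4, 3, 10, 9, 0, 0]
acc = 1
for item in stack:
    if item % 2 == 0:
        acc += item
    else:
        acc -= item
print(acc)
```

10

item=9: not even, acc = 1-9 = -8
item=8: even, acc = (-8)+8 = 0
item=8: even, acc = 0+8 = 8
item=4: even, acc = 8+4 = 12
item=3: not even, acc = 12-3 = 9
item=10: even, acc = 9+10 = 19
item=9: not even, acc = 19-9 = 10
item=0: even, acc = 10+0 = 10
item=0: even, acc = 10+0 = 10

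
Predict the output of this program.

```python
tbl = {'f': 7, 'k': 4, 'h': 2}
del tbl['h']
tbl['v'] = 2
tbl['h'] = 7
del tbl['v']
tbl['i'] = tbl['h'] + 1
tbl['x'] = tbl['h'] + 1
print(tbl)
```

del 'h' → {'f': 7, 'k': 4}
tbl['v'] = 2 → {'f': 7, 'k': 4, 'v': 2}
tbl['h'] = 7 → {'f': 7, 'k': 4, 'v': 2, 'h': 7}
del 'v' → {'f': 7, 'k': 4, 'h': 7}
tbl['i'] = tbl['h']+1 = 8 → {'f': 7, 'k': 4, 'h': 7, 'i': 8}
tbl['x'] = tbl['h']+1 = 8 → {'f': 7, 'k': 4, 'h': 7, 'i': 8, 'x': 8}

{'f': 7, 'k': 4, 'h': 7, 'i': 8, 'x': 8}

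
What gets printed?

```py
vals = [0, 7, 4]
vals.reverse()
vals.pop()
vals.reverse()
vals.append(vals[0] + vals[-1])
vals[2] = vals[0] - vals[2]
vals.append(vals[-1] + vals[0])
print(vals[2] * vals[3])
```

-12

reverse → [4, 7, 0]
pop() removes 0 → [4, 7]
reverse → [7, 4]
append vals[0]+vals[-1] = 7+4 = 11 → [7, 4, 11]
vals[2] = vals[0]-vals[2] = 7-11 = -4 → [7, 4, -4]
append vals[-1]+vals[0] = (-4)+7 = 3 → [7, 4, -4, 3]
vals[2]*vals[3] = (-4)*3 = -12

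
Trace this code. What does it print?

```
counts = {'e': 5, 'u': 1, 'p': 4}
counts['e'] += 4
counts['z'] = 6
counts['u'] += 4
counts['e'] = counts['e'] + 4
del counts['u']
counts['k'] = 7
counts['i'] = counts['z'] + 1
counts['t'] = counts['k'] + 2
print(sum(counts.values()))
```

46

counts['e'] = 5+4 = 9 → {'e': 9, 'u': 1, 'p': 4}
counts['z'] = 6 → {'e': 9, 'u': 1, 'p': 4, 'z': 6}
counts['u'] = 1+4 = 5 → {'e': 9, 'u': 5, 'p': 4, 'z': 6}
counts['e'] = counts['e']+4 = 13 → {'e': 13, 'u': 5, 'p': 4, 'z': 6}
del 'u' → {'e': 13, 'p': 4, 'z': 6}
counts['k'] = 7 → {'e': 13, 'p': 4, 'z': 6, 'k': 7}
counts['i'] = counts['z']+1 = 7 → {'e': 13, 'p': 4, 'z': 6, 'k': 7, 'i': 7}
counts['t'] = counts['k']+2 = 9 → {'e': 13, 'p': 4, 'z': 6, 'k': 7, 'i': 7, 't': 9}
sum of values = 46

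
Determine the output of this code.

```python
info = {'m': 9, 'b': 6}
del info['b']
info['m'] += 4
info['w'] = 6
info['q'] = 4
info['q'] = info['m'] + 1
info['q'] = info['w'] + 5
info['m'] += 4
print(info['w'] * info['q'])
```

66

del 'b' → {'m': 9}
info['m'] = 9+4 = 13 → {'m': 13}
info['w'] = 6 → {'m': 13, 'w': 6}
info['q'] = 4 → {'m': 13, 'w': 6, 'q': 4}
info['q'] = info['m']+1 = 14 → {'m': 13, 'w': 6, 'q': 14}
info['q'] = info['w']+5 = 11 → {'m': 13, 'w': 6, 'q': 11}
info['m'] = 13+4 = 17 → {'m': 17, 'w': 6, 'q': 11}
info['w']*info['q'] = 6*11 = 66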